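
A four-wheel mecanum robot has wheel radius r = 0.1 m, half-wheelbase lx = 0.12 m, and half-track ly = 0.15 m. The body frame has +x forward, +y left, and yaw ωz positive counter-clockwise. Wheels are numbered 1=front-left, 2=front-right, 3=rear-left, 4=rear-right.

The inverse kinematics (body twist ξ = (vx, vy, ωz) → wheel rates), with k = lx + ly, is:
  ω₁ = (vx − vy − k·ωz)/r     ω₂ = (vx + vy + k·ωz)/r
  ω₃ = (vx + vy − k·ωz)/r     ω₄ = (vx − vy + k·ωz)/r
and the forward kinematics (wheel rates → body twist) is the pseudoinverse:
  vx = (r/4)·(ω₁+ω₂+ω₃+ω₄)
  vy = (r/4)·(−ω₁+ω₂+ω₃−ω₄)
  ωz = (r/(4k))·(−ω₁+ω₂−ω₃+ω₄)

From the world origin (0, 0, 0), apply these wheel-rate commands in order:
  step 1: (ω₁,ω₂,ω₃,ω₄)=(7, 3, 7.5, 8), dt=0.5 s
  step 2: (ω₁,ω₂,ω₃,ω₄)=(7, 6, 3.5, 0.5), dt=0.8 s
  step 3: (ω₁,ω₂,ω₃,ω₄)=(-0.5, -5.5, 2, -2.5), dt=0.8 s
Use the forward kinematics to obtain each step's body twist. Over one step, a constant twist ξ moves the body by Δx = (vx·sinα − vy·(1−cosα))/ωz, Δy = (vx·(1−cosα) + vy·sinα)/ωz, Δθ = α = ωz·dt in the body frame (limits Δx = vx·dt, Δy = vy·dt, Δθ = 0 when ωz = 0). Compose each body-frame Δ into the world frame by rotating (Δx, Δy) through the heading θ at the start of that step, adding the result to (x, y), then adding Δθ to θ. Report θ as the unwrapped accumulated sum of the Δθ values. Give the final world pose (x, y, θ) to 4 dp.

step 1: ξ=(vx,vy,ωz)=(0.6375, -0.1125, -0.3241), dt=0.5 → body Δ=(0.3128, -0.0818, -0.1620) → world pose (0.3128, -0.0818, -0.1620)
step 2: ξ=(vx,vy,ωz)=(0.4250, 0.0500, -0.3704), dt=0.8 → body Δ=(0.3409, -0.0106, -0.2963) → world pose (0.6476, -0.1472, -0.4583)
step 3: ξ=(vx,vy,ωz)=(-0.1625, -0.0125, -0.8796), dt=0.8 → body Δ=(-0.1229, 0.0347, -0.7037) → world pose (0.5527, -0.0617, -1.1620)

(0.5527, -0.0617, -1.1620)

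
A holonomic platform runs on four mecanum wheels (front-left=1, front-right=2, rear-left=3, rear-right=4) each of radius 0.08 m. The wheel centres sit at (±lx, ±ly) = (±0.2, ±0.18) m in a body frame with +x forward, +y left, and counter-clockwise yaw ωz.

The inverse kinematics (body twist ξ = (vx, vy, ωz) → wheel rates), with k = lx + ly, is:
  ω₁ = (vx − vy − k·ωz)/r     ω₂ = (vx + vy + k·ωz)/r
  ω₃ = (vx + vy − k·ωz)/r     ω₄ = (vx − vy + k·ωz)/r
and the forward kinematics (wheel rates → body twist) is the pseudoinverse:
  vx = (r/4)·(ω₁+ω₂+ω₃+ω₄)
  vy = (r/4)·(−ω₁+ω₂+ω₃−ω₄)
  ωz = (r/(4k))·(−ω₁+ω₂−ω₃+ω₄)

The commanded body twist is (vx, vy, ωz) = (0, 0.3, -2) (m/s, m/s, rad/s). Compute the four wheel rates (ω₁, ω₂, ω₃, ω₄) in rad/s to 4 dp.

k = lx + ly = 0.2 + 0.18 = 0.3800;  k·ωz = 0.3800·-2 = -0.7600
ω₁ (FL) = (vx − vy − k·ωz)/r = 0.4600/0.08 = 5.7500
ω₂ (FR) = (vx + vy + k·ωz)/r = -0.4600/0.08 = -5.7500
ω₃ (RL) = (vx + vy − k·ωz)/r = 1.0600/0.08 = 13.2500
ω₄ (RR) = (vx − vy + k·ωz)/r = -1.0600/0.08 = -13.2500

(5.7500, -5.7500, 13.2500, -13.2500)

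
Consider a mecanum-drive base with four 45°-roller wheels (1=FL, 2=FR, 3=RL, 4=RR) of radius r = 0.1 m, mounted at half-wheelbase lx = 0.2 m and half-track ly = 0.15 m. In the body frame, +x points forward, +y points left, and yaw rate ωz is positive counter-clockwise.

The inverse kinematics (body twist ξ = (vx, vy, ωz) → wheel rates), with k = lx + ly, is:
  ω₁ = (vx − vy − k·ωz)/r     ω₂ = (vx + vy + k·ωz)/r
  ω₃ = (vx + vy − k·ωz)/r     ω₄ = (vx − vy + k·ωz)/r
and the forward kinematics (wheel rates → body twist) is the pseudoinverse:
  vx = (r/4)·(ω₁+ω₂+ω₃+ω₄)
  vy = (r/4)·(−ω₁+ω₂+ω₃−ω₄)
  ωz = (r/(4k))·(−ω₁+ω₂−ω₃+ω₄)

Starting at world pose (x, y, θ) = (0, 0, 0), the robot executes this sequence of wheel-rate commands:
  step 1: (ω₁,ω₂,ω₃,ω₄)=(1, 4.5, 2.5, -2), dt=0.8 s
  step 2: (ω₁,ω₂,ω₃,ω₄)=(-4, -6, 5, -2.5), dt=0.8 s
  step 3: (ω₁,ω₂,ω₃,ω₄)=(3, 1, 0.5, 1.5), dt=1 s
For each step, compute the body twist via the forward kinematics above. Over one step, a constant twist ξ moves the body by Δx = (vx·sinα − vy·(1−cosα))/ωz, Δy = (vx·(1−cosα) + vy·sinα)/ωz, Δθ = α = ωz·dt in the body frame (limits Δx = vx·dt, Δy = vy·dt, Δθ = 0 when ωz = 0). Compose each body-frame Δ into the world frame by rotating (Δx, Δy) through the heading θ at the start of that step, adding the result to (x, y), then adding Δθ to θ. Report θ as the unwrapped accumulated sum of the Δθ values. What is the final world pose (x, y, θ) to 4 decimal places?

step 1: ξ=(vx,vy,ωz)=(0.1500, 0.2000, -0.0714), dt=0.8 → body Δ=(0.1245, 0.1565, -0.0571) → world pose (0.1245, 0.1565, -0.0571)
step 2: ξ=(vx,vy,ωz)=(-0.1875, 0.1375, -0.6786), dt=0.8 → body Δ=(-0.1136, 0.1444, -0.5429) → world pose (0.0193, 0.3071, -0.6000)
step 3: ξ=(vx,vy,ωz)=(0.1500, -0.0750, -0.0714), dt=1.0 → body Δ=(0.1472, -0.0803, -0.0714) → world pose (0.0955, 0.1578, -0.6714)

(0.0955, 0.1578, -0.6714)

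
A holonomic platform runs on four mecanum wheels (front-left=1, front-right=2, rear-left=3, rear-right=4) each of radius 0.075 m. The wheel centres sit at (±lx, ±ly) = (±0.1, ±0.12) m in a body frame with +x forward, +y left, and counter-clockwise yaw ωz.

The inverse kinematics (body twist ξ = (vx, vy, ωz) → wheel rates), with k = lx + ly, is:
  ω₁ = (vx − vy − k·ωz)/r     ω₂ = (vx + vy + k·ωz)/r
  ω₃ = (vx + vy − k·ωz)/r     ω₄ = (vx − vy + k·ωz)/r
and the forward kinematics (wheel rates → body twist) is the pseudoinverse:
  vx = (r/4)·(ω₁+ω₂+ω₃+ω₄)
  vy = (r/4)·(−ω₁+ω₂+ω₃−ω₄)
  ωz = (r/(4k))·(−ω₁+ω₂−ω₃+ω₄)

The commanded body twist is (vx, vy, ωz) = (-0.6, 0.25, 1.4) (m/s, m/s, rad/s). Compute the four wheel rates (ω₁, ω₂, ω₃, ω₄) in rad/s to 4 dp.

k = lx + ly = 0.1 + 0.12 = 0.2200;  k·ωz = 0.2200·1.4 = 0.3080
ω₁ (FL) = (vx − vy − k·ωz)/r = -1.1580/0.075 = -15.4400
ω₂ (FR) = (vx + vy + k·ωz)/r = -0.0420/0.075 = -0.5600
ω₃ (RL) = (vx + vy − k·ωz)/r = -0.6580/0.075 = -8.7733
ω₄ (RR) = (vx − vy + k·ωz)/r = -0.5420/0.075 = -7.2267

(-15.4400, -0.5600, -8.7733, -7.2267)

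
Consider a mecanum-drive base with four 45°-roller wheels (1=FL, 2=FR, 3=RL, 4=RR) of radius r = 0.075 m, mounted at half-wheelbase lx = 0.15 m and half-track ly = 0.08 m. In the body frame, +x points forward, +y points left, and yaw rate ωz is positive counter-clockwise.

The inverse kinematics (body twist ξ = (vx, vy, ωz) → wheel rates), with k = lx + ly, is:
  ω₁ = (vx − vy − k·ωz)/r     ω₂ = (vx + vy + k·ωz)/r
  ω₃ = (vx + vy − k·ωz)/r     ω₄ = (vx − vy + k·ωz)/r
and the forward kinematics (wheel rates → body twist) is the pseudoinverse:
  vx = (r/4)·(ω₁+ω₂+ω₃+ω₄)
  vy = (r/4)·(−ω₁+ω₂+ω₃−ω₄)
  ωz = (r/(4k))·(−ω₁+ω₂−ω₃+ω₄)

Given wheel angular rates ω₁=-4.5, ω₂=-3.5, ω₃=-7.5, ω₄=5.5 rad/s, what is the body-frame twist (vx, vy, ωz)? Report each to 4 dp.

(-0.1875, -0.2250, 1.1413)

k = lx + ly = 0.15 + 0.08 = 0.2300
ω₁+ω₂+ω₃+ω₄ = -10.0000  →  vx = (0.075/4)·-10.0000 = -0.1875
−ω₁+ω₂+ω₃−ω₄ = -12.0000  →  vy = (0.075/4)·-12.0000 = -0.2250
−ω₁+ω₂−ω₃+ω₄ = 14.0000  →  ωz = (0.075/0.9200)·14.0000 = 1.1413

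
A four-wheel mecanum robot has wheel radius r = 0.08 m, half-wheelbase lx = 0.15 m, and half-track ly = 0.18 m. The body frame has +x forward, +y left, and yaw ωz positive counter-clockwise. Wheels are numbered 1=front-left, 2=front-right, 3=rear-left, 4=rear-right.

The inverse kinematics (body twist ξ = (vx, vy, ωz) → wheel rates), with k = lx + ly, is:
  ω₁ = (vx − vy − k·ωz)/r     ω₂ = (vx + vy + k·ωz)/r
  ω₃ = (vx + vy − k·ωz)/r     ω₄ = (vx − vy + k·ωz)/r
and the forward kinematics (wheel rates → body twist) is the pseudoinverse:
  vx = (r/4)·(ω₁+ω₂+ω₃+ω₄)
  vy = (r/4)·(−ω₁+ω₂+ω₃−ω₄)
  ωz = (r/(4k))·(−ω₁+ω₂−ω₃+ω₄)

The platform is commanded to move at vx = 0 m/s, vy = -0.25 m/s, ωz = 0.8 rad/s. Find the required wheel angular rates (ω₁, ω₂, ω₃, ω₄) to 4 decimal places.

k = lx + ly = 0.15 + 0.18 = 0.3300;  k·ωz = 0.3300·0.8 = 0.2640
ω₁ (FL) = (vx − vy − k·ωz)/r = -0.0140/0.08 = -0.1750
ω₂ (FR) = (vx + vy + k·ωz)/r = 0.0140/0.08 = 0.1750
ω₃ (RL) = (vx + vy − k·ωz)/r = -0.5140/0.08 = -6.4250
ω₄ (RR) = (vx − vy + k·ωz)/r = 0.5140/0.08 = 6.4250

(-0.1750, 0.1750, -6.4250, 6.4250)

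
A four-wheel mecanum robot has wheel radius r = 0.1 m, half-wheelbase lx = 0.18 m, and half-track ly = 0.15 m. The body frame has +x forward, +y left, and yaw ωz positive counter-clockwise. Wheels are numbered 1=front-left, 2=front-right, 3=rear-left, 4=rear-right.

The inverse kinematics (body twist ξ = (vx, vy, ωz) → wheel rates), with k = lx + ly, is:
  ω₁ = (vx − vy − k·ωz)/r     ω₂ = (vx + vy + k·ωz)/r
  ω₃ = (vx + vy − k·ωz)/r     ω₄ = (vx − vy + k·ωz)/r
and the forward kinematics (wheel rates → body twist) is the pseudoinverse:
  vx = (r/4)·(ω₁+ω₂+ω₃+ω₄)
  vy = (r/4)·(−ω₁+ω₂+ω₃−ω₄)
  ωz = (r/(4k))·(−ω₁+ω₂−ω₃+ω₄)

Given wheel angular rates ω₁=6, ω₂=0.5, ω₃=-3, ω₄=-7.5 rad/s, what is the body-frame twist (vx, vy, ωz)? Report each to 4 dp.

(-0.1000, -0.0250, -0.7576)

k = lx + ly = 0.18 + 0.15 = 0.3300
ω₁+ω₂+ω₃+ω₄ = -4.0000  →  vx = (0.1/4)·-4.0000 = -0.1000
−ω₁+ω₂+ω₃−ω₄ = -1.0000  →  vy = (0.1/4)·-1.0000 = -0.0250
−ω₁+ω₂−ω₃+ω₄ = -10.0000  →  ωz = (0.1/1.3200)·-10.0000 = -0.7576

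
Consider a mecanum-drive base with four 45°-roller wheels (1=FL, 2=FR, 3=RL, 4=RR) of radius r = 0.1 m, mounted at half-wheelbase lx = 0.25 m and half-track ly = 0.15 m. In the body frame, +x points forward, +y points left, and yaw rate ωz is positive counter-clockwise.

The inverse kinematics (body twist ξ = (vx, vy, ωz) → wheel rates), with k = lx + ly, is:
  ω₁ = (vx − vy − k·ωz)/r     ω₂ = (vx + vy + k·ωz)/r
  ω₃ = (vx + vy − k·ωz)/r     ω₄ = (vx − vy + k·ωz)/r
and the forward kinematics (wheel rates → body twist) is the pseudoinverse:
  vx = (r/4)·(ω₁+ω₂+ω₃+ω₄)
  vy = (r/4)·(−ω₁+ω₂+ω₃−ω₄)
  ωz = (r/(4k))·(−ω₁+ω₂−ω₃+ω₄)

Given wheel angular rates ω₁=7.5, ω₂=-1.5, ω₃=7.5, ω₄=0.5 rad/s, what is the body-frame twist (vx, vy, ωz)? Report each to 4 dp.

k = lx + ly = 0.25 + 0.15 = 0.4000
ω₁+ω₂+ω₃+ω₄ = 14.0000  →  vx = (0.1/4)·14.0000 = 0.3500
−ω₁+ω₂+ω₃−ω₄ = -2.0000  →  vy = (0.1/4)·-2.0000 = -0.0500
−ω₁+ω₂−ω₃+ω₄ = -16.0000  →  ωz = (0.1/1.6000)·-16.0000 = -1.0000

(0.3500, -0.0500, -1.0000)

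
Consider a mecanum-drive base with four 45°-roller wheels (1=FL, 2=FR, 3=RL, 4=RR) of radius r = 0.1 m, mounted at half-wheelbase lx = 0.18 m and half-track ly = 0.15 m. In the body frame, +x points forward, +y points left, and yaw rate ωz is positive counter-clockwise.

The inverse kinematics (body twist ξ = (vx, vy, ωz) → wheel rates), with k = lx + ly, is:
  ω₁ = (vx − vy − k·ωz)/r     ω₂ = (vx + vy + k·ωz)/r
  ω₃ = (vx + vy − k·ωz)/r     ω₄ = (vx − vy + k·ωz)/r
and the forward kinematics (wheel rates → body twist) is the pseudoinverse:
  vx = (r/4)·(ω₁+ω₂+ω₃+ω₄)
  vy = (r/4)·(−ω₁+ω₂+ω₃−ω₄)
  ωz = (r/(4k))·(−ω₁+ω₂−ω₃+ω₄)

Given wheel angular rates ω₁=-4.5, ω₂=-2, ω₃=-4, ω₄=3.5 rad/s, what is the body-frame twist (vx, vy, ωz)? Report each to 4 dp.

k = lx + ly = 0.18 + 0.15 = 0.3300
ω₁+ω₂+ω₃+ω₄ = -7.0000  →  vx = (0.1/4)·-7.0000 = -0.1750
−ω₁+ω₂+ω₃−ω₄ = -5.0000  →  vy = (0.1/4)·-5.0000 = -0.1250
−ω₁+ω₂−ω₃+ω₄ = 10.0000  →  ωz = (0.1/1.3200)·10.0000 = 0.7576

(-0.1750, -0.1250, 0.7576)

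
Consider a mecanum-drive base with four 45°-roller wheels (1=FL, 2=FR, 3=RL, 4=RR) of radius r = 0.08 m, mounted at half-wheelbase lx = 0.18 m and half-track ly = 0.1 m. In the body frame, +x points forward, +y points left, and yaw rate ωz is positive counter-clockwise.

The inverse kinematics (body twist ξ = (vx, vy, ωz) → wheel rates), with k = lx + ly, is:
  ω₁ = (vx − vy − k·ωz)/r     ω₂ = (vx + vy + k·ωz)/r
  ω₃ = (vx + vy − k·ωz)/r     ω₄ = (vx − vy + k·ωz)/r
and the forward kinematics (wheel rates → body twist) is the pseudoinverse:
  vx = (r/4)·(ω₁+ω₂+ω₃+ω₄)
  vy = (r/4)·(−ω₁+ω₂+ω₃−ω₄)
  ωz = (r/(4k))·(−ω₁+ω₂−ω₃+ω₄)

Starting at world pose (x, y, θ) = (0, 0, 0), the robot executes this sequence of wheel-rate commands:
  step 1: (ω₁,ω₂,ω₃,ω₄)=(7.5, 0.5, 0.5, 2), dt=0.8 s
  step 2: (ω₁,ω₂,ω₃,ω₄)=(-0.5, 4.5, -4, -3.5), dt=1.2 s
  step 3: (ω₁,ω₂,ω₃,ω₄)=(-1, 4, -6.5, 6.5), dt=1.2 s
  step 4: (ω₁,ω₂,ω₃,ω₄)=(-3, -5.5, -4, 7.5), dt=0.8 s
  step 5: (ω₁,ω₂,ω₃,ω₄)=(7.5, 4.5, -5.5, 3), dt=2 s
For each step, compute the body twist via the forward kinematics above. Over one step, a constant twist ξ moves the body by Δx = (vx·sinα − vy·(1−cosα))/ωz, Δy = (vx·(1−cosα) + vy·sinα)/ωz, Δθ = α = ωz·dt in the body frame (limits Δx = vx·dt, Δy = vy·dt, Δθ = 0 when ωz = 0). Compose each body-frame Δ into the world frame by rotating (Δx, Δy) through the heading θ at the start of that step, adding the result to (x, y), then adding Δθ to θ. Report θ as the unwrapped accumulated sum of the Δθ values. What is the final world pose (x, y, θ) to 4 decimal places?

(0.3921, 0.4860, 3.0000)

step 1: ξ=(vx,vy,ωz)=(0.2100, -0.1700, -0.3929), dt=0.8 → body Δ=(0.1441, -0.1600, -0.3143) → world pose (0.1441, -0.1600, -0.3143)
step 2: ξ=(vx,vy,ωz)=(-0.0700, 0.0900, 0.3929), dt=1.2 → body Δ=(-0.1059, 0.0846, 0.4714) → world pose (0.0695, -0.0468, 0.1571)
step 3: ξ=(vx,vy,ωz)=(0.0600, -0.1600, 1.2857), dt=1.2 → body Δ=(0.1676, -0.0790, 1.5429) → world pose (0.2474, -0.0986, 1.7000)
step 4: ξ=(vx,vy,ωz)=(-0.1000, -0.2800, 0.6429), dt=0.8 → body Δ=(-0.0202, -0.2344, 0.5143) → world pose (0.4824, -0.0884, 2.2143)
step 5: ξ=(vx,vy,ωz)=(0.1900, -0.2300, 0.3929), dt=2.0 → body Δ=(0.5137, -0.2723, 0.7857) → world pose (0.3921, 0.4860, 3.0000)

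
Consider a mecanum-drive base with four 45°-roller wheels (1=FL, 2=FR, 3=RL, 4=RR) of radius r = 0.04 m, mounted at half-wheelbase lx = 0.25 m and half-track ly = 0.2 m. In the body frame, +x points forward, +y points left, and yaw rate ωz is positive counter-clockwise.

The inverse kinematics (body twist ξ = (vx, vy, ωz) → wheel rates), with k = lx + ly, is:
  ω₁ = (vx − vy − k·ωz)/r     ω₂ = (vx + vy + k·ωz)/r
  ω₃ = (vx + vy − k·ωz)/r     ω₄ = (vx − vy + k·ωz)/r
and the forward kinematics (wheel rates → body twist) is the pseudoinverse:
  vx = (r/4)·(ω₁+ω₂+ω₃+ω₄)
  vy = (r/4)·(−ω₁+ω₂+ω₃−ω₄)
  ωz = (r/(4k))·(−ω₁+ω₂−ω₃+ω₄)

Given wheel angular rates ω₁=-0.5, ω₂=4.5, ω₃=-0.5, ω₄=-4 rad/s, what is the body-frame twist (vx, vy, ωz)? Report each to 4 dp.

(-0.0050, 0.0850, 0.0333)

k = lx + ly = 0.25 + 0.2 = 0.4500
ω₁+ω₂+ω₃+ω₄ = -0.5000  →  vx = (0.04/4)·-0.5000 = -0.0050
−ω₁+ω₂+ω₃−ω₄ = 8.5000  →  vy = (0.04/4)·8.5000 = 0.0850
−ω₁+ω₂−ω₃+ω₄ = 1.5000  →  ωz = (0.04/1.8000)·1.5000 = 0.0333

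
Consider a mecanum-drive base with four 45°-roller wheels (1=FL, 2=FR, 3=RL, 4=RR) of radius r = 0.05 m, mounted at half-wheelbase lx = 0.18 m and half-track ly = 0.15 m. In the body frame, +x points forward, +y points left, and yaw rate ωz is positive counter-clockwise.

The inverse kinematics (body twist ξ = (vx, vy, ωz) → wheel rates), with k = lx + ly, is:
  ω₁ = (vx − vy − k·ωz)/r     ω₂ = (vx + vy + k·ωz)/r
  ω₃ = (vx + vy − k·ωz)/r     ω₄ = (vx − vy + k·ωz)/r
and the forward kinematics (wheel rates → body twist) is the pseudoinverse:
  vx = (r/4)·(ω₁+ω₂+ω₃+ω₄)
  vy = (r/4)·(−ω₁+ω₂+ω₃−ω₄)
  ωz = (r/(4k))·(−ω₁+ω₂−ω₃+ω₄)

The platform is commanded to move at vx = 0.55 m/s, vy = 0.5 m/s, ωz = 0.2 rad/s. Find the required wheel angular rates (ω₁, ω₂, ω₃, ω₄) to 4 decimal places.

(-0.3200, 22.3200, 19.6800, 2.3200)

k = lx + ly = 0.18 + 0.15 = 0.3300;  k·ωz = 0.3300·0.2 = 0.0660
ω₁ (FL) = (vx − vy − k·ωz)/r = -0.0160/0.05 = -0.3200
ω₂ (FR) = (vx + vy + k·ωz)/r = 1.1160/0.05 = 22.3200
ω₃ (RL) = (vx + vy − k·ωz)/r = 0.9840/0.05 = 19.6800
ω₄ (RR) = (vx − vy + k·ωz)/r = 0.1160/0.05 = 2.3200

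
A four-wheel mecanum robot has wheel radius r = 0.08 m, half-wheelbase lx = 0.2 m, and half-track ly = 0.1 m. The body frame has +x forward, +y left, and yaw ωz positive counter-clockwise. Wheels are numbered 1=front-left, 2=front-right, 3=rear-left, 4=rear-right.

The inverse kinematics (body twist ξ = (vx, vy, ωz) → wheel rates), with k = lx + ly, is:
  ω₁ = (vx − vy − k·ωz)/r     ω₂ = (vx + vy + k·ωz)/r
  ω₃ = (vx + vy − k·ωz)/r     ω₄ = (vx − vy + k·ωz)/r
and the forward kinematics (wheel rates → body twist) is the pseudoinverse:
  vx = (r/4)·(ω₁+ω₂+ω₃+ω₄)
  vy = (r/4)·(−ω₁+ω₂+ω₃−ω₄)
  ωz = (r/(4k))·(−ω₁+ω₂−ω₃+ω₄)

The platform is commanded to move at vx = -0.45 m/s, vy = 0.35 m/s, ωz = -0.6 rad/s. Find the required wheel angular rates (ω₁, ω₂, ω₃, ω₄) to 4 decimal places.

(-7.7500, -3.5000, 1.0000, -12.2500)

k = lx + ly = 0.2 + 0.1 = 0.3000;  k·ωz = 0.3000·-0.6 = -0.1800
ω₁ (FL) = (vx − vy − k·ωz)/r = -0.6200/0.08 = -7.7500
ω₂ (FR) = (vx + vy + k·ωz)/r = -0.2800/0.08 = -3.5000
ω₃ (RL) = (vx + vy − k·ωz)/r = 0.0800/0.08 = 1.0000
ω₄ (RR) = (vx − vy + k·ωz)/r = -0.9800/0.08 = -12.2500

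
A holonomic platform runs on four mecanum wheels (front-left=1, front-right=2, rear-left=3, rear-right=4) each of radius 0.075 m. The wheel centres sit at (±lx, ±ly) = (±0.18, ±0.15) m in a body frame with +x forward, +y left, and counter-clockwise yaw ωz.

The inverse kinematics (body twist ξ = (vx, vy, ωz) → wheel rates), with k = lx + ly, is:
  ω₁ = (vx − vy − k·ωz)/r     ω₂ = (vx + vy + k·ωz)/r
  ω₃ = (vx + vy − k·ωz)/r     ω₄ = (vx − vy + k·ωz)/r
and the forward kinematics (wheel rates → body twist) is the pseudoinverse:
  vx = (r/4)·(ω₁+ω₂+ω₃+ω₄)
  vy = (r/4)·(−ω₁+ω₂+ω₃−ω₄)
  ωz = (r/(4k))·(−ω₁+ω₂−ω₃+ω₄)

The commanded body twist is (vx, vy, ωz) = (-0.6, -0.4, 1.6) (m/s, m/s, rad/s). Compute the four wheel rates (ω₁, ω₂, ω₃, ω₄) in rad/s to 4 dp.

(-9.7067, -6.2933, -20.3733, 4.3733)

k = lx + ly = 0.18 + 0.15 = 0.3300;  k·ωz = 0.3300·1.6 = 0.5280
ω₁ (FL) = (vx − vy − k·ωz)/r = -0.7280/0.075 = -9.7067
ω₂ (FR) = (vx + vy + k·ωz)/r = -0.4720/0.075 = -6.2933
ω₃ (RL) = (vx + vy − k·ωz)/r = -1.5280/0.075 = -20.3733
ω₄ (RR) = (vx − vy + k·ωz)/r = 0.3280/0.075 = 4.3733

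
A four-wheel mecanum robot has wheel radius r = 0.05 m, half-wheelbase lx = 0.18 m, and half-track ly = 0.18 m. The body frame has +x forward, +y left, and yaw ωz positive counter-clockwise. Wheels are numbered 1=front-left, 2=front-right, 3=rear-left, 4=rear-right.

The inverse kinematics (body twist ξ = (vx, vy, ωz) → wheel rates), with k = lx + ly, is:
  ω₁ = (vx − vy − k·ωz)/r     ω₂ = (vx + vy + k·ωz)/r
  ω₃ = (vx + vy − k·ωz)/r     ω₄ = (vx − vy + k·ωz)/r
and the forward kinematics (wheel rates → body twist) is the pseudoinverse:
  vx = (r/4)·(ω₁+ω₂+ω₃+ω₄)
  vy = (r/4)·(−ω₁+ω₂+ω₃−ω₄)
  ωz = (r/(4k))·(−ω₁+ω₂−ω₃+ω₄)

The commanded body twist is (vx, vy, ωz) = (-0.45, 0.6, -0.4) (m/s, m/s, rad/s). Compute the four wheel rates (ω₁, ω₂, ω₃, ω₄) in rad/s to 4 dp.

(-18.1200, 0.1200, 5.8800, -23.8800)

k = lx + ly = 0.18 + 0.18 = 0.3600;  k·ωz = 0.3600·-0.4 = -0.1440
ω₁ (FL) = (vx − vy − k·ωz)/r = -0.9060/0.05 = -18.1200
ω₂ (FR) = (vx + vy + k·ωz)/r = 0.0060/0.05 = 0.1200
ω₃ (RL) = (vx + vy − k·ωz)/r = 0.2940/0.05 = 5.8800
ω₄ (RR) = (vx − vy + k·ωz)/r = -1.1940/0.05 = -23.8800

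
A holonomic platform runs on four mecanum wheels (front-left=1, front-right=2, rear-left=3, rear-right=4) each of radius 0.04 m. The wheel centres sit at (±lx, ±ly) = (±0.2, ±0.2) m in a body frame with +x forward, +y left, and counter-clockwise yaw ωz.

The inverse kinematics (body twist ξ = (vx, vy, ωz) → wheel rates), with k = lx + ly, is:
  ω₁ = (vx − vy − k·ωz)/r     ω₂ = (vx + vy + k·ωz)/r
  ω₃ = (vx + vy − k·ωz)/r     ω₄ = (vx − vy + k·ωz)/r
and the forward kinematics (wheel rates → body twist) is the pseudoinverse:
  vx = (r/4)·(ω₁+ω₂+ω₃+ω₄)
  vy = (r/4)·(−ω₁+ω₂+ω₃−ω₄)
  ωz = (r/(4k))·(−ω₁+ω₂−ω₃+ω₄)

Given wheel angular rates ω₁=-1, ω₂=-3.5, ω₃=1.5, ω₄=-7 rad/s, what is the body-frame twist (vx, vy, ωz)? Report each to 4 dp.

k = lx + ly = 0.2 + 0.2 = 0.4000
ω₁+ω₂+ω₃+ω₄ = -10.0000  →  vx = (0.04/4)·-10.0000 = -0.1000
−ω₁+ω₂+ω₃−ω₄ = 6.0000  →  vy = (0.04/4)·6.0000 = 0.0600
−ω₁+ω₂−ω₃+ω₄ = -11.0000  →  ωz = (0.04/1.6000)·-11.0000 = -0.2750

(-0.1000, 0.0600, -0.2750)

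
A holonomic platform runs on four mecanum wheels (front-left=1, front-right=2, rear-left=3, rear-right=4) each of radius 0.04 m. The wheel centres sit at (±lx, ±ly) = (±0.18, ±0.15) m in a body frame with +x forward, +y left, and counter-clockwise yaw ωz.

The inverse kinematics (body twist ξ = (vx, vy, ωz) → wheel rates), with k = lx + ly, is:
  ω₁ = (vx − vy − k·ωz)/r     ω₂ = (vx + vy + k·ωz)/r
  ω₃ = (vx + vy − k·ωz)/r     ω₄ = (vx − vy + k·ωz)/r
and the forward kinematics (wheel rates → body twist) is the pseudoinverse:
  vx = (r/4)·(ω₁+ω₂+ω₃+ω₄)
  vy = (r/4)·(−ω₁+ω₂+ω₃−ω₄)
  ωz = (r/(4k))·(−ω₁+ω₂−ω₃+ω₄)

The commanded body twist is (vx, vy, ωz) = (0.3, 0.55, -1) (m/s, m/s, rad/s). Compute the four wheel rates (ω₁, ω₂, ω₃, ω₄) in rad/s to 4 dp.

k = lx + ly = 0.18 + 0.15 = 0.3300;  k·ωz = 0.3300·-1 = -0.3300
ω₁ (FL) = (vx − vy − k·ωz)/r = 0.0800/0.04 = 2.0000
ω₂ (FR) = (vx + vy + k·ωz)/r = 0.5200/0.04 = 13.0000
ω₃ (RL) = (vx + vy − k·ωz)/r = 1.1800/0.04 = 29.5000
ω₄ (RR) = (vx − vy + k·ωz)/r = -0.5800/0.04 = -14.5000

(2.0000, 13.0000, 29.5000, -14.5000)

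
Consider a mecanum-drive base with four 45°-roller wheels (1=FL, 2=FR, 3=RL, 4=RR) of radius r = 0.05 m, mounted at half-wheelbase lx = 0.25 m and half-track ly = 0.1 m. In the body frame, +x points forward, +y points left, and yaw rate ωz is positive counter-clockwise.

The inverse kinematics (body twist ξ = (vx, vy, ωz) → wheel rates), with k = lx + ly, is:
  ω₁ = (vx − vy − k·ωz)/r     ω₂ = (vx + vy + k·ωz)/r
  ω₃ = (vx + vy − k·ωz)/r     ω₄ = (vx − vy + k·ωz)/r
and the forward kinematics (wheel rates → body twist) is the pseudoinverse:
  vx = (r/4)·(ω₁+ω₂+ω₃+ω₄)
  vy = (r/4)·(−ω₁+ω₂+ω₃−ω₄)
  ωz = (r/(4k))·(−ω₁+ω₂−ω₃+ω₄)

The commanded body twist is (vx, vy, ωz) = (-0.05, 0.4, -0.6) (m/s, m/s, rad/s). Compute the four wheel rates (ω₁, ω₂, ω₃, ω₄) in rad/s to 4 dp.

(-4.8000, 2.8000, 11.2000, -13.2000)

k = lx + ly = 0.25 + 0.1 = 0.3500;  k·ωz = 0.3500·-0.6 = -0.2100
ω₁ (FL) = (vx − vy − k·ωz)/r = -0.2400/0.05 = -4.8000
ω₂ (FR) = (vx + vy + k·ωz)/r = 0.1400/0.05 = 2.8000
ω₃ (RL) = (vx + vy − k·ωz)/r = 0.5600/0.05 = 11.2000
ω₄ (RR) = (vx − vy + k·ωz)/r = -0.6600/0.05 = -13.2000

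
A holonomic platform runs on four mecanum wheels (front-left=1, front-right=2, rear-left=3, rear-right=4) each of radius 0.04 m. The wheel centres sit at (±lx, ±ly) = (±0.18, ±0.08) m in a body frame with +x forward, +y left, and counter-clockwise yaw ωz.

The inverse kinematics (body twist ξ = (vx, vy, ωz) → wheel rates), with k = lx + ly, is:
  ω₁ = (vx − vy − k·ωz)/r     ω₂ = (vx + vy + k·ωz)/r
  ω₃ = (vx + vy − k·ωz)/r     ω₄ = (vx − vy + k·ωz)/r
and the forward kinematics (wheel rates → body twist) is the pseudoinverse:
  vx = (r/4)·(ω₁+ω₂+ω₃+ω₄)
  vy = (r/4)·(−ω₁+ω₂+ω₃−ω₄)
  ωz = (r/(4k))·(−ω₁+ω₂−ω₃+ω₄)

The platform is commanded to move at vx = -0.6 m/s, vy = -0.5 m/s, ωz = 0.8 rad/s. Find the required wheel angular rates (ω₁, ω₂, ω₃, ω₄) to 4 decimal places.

(-7.7000, -22.3000, -32.7000, 2.7000)

k = lx + ly = 0.18 + 0.08 = 0.2600;  k·ωz = 0.2600·0.8 = 0.2080
ω₁ (FL) = (vx − vy − k·ωz)/r = -0.3080/0.04 = -7.7000
ω₂ (FR) = (vx + vy + k·ωz)/r = -0.8920/0.04 = -22.3000
ω₃ (RL) = (vx + vy − k·ωz)/r = -1.3080/0.04 = -32.7000
ω₄ (RR) = (vx − vy + k·ωz)/r = 0.1080/0.04 = 2.7000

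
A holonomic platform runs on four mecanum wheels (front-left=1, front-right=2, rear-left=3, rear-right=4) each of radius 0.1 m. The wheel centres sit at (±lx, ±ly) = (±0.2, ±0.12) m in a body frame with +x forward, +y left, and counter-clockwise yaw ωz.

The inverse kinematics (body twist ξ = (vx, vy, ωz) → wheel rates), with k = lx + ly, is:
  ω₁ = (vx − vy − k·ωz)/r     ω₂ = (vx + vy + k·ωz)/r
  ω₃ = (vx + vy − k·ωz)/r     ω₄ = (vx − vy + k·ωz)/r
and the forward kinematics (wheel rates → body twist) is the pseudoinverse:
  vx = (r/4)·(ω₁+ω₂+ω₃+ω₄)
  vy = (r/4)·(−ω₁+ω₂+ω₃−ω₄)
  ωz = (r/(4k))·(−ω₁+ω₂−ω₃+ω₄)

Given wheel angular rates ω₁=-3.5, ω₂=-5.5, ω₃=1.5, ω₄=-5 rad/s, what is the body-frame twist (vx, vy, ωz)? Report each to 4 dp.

(-0.3125, 0.1125, -0.6641)

k = lx + ly = 0.2 + 0.12 = 0.3200
ω₁+ω₂+ω₃+ω₄ = -12.5000  →  vx = (0.1/4)·-12.5000 = -0.3125
−ω₁+ω₂+ω₃−ω₄ = 4.5000  →  vy = (0.1/4)·4.5000 = 0.1125
−ω₁+ω₂−ω₃+ω₄ = -8.5000  →  ωz = (0.1/1.2800)·-8.5000 = -0.6641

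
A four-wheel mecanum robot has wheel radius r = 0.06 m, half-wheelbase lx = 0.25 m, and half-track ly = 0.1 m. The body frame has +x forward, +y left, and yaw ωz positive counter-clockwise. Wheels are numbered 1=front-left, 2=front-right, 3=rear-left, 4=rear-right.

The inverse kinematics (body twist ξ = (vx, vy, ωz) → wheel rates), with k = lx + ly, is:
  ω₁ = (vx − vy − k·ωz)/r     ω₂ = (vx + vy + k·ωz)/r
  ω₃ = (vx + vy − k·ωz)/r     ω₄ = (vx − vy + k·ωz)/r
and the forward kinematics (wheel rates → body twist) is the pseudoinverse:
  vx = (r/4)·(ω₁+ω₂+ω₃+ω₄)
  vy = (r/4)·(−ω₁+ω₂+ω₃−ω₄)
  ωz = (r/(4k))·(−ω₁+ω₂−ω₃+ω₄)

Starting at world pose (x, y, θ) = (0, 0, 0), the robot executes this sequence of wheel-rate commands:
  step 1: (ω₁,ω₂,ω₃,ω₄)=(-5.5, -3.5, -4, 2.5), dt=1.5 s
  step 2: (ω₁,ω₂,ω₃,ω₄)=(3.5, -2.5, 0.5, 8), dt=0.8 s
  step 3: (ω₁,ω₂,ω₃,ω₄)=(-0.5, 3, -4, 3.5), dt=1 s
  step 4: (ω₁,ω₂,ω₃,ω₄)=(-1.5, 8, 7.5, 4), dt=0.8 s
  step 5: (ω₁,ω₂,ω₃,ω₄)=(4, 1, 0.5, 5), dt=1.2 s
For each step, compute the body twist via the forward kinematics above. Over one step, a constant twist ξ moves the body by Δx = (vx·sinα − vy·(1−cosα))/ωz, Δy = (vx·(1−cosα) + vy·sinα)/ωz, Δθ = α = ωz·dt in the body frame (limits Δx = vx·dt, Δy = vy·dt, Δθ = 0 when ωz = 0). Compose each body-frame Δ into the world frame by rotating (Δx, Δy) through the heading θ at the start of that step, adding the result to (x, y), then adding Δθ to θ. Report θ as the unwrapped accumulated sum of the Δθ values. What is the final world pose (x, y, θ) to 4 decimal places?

step 1: ξ=(vx,vy,ωz)=(-0.1575, -0.0675, 0.3643), dt=1.5 → body Δ=(-0.1977, -0.1592, 0.5464) → world pose (-0.1977, -0.1592, 0.5464)
step 2: ξ=(vx,vy,ωz)=(0.1425, -0.2025, 0.0643), dt=0.8 → body Δ=(0.1181, -0.1590, 0.0514) → world pose (-0.0141, -0.2337, 0.5979)
step 3: ξ=(vx,vy,ωz)=(0.0300, -0.0600, 0.4714), dt=1.0 → body Δ=(0.0428, -0.0509, 0.4714) → world pose (0.0498, -0.2517, 1.0693)
step 4: ξ=(vx,vy,ωz)=(0.2700, 0.1950, 0.2571), dt=0.8 → body Δ=(0.1985, 0.1770, 0.2057) → world pose (-0.0100, 0.0075, 1.2750)
step 5: ξ=(vx,vy,ωz)=(0.1575, -0.1125, 0.0643), dt=1.2 → body Δ=(0.1940, -0.1276, 0.0771) → world pose (0.1686, 0.1559, 1.3521)

(0.1686, 0.1559, 1.3521)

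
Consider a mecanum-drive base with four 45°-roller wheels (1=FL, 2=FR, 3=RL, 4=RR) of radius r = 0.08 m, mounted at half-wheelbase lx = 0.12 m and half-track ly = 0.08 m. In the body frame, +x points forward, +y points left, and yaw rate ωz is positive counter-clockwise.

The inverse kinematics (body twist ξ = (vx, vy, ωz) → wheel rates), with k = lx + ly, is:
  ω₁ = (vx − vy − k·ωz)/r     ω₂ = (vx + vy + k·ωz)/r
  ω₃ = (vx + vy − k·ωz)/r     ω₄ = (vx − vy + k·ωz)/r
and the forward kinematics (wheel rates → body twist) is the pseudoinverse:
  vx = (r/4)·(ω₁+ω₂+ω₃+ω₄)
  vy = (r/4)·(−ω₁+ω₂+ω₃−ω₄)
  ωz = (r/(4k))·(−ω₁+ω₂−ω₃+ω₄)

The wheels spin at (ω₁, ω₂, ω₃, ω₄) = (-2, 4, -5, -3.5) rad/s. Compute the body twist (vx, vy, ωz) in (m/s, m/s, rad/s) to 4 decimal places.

k = lx + ly = 0.12 + 0.08 = 0.2000
ω₁+ω₂+ω₃+ω₄ = -6.5000  →  vx = (0.08/4)·-6.5000 = -0.1300
−ω₁+ω₂+ω₃−ω₄ = 4.5000  →  vy = (0.08/4)·4.5000 = 0.0900
−ω₁+ω₂−ω₃+ω₄ = 7.5000  →  ωz = (0.08/0.8000)·7.5000 = 0.7500

(-0.1300, 0.0900, 0.7500)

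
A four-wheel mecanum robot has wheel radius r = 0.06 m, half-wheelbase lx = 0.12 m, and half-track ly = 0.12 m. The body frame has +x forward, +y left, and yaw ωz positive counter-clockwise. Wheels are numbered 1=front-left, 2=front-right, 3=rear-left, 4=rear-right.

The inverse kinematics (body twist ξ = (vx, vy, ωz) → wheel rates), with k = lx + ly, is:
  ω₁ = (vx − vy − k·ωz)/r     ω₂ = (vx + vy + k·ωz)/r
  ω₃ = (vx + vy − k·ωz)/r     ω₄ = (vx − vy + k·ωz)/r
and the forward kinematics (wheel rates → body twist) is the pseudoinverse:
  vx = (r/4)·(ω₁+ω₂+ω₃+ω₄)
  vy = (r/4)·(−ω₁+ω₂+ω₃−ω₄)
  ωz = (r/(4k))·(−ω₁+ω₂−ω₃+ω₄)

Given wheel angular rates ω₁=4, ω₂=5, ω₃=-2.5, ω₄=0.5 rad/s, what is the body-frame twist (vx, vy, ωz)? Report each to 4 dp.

k = lx + ly = 0.12 + 0.12 = 0.2400
ω₁+ω₂+ω₃+ω₄ = 7.0000  →  vx = (0.06/4)·7.0000 = 0.1050
−ω₁+ω₂+ω₃−ω₄ = -2.0000  →  vy = (0.06/4)·-2.0000 = -0.0300
−ω₁+ω₂−ω₃+ω₄ = 4.0000  →  ωz = (0.06/0.9600)·4.0000 = 0.2500

(0.1050, -0.0300, 0.2500)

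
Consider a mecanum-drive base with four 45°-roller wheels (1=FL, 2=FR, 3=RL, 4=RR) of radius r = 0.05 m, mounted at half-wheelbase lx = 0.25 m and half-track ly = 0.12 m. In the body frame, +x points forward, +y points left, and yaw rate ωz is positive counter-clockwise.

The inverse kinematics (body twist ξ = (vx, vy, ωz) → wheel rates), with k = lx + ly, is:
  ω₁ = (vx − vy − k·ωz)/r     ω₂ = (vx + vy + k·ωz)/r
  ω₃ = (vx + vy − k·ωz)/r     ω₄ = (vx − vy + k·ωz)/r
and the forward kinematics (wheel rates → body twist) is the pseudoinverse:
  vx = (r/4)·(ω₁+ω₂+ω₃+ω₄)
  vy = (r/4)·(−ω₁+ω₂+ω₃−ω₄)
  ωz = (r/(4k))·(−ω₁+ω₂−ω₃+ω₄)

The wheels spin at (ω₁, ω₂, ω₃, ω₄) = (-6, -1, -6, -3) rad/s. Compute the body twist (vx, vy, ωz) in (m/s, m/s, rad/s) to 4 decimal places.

k = lx + ly = 0.25 + 0.12 = 0.3700
ω₁+ω₂+ω₃+ω₄ = -16.0000  →  vx = (0.05/4)·-16.0000 = -0.2000
−ω₁+ω₂+ω₃−ω₄ = 2.0000  →  vy = (0.05/4)·2.0000 = 0.0250
−ω₁+ω₂−ω₃+ω₄ = 8.0000  →  ωz = (0.05/1.4800)·8.0000 = 0.2703

(-0.2000, 0.0250, 0.2703)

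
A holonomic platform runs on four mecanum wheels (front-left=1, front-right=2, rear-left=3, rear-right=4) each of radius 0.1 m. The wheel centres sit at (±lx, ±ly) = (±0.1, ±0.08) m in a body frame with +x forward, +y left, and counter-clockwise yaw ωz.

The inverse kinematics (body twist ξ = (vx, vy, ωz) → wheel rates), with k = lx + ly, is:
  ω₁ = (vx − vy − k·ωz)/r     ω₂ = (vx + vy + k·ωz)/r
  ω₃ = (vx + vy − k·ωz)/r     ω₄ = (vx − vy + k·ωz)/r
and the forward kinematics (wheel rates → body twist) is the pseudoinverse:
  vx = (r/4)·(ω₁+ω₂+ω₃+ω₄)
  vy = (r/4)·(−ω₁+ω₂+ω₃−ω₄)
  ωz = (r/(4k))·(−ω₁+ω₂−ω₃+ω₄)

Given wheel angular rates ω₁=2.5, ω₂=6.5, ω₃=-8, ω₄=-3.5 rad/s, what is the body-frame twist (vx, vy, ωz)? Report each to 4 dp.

(-0.0625, -0.0125, 1.1806)

k = lx + ly = 0.1 + 0.08 = 0.1800
ω₁+ω₂+ω₃+ω₄ = -2.5000  →  vx = (0.1/4)·-2.5000 = -0.0625
−ω₁+ω₂+ω₃−ω₄ = -0.5000  →  vy = (0.1/4)·-0.5000 = -0.0125
−ω₁+ω₂−ω₃+ω₄ = 8.5000  →  ωz = (0.1/0.7200)·8.5000 = 1.1806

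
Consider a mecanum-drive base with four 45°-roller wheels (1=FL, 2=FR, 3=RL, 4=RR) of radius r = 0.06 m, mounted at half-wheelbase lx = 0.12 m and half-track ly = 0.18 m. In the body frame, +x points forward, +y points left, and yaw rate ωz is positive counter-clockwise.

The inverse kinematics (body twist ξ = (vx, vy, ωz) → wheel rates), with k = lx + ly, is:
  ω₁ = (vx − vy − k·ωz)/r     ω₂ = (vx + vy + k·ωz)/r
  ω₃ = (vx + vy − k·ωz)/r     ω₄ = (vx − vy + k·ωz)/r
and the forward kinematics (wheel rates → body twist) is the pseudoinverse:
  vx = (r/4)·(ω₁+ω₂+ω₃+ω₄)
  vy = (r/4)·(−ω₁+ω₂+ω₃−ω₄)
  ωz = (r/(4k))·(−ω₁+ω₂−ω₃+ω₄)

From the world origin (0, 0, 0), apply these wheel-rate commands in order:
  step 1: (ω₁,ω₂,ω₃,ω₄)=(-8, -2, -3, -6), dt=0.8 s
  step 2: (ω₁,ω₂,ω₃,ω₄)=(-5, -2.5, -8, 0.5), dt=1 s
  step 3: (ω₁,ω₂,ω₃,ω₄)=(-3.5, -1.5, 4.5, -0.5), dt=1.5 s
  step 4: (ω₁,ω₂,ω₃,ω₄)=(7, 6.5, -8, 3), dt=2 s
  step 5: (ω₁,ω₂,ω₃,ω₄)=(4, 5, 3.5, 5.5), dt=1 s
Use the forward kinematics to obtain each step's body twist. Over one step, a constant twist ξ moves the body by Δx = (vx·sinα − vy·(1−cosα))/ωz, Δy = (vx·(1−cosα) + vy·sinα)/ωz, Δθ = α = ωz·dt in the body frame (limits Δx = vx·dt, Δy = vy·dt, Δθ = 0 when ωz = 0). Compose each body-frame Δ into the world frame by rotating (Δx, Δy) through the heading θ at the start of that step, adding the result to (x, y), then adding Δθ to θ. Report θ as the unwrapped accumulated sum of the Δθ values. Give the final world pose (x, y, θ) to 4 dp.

step 1: ξ=(vx,vy,ωz)=(-0.2850, 0.1350, 0.1500), dt=0.8 → body Δ=(-0.2339, 0.0941, 0.1200) → world pose (-0.2339, 0.0941, 0.1200)
step 2: ξ=(vx,vy,ωz)=(-0.2250, -0.0900, 0.5500), dt=1.0 → body Δ=(-0.1897, -0.1459, 0.5500) → world pose (-0.4048, -0.0734, 0.6700)
step 3: ξ=(vx,vy,ωz)=(-0.0150, 0.1050, -0.1500), dt=1.5 → body Δ=(-0.0047, 0.1587, -0.2250) → world pose (-0.5070, 0.0480, 0.4450)
step 4: ξ=(vx,vy,ωz)=(0.1275, -0.1725, 0.5250), dt=2.0 → body Δ=(0.3757, -0.1630, 1.0500) → world pose (-0.0977, 0.0627, 1.4950)
step 5: ξ=(vx,vy,ωz)=(0.2700, -0.0150, 0.1500), dt=1.0 → body Δ=(0.2701, 0.0053, 0.1500) → world pose (-0.0825, 0.3324, 1.6450)

(-0.0825, 0.3324, 1.6450)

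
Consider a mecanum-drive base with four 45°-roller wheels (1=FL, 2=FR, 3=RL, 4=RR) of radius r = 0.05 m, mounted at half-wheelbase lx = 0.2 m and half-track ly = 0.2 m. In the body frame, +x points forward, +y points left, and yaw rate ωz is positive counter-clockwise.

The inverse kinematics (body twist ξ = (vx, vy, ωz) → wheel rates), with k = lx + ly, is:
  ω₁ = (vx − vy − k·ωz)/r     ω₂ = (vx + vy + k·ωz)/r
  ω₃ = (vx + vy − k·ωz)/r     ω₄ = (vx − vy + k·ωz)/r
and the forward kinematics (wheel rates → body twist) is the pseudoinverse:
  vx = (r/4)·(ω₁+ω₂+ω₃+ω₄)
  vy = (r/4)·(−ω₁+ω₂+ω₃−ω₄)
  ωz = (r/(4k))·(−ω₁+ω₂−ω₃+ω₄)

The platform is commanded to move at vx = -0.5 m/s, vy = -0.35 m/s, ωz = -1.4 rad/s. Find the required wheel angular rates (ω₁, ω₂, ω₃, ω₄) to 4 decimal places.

(8.2000, -28.2000, -5.8000, -14.2000)

k = lx + ly = 0.2 + 0.2 = 0.4000;  k·ωz = 0.4000·-1.4 = -0.5600
ω₁ (FL) = (vx − vy − k·ωz)/r = 0.4100/0.05 = 8.2000
ω₂ (FR) = (vx + vy + k·ωz)/r = -1.4100/0.05 = -28.2000
ω₃ (RL) = (vx + vy − k·ωz)/r = -0.2900/0.05 = -5.8000
ω₄ (RR) = (vx − vy + k·ωz)/r = -0.7100/0.05 = -14.2000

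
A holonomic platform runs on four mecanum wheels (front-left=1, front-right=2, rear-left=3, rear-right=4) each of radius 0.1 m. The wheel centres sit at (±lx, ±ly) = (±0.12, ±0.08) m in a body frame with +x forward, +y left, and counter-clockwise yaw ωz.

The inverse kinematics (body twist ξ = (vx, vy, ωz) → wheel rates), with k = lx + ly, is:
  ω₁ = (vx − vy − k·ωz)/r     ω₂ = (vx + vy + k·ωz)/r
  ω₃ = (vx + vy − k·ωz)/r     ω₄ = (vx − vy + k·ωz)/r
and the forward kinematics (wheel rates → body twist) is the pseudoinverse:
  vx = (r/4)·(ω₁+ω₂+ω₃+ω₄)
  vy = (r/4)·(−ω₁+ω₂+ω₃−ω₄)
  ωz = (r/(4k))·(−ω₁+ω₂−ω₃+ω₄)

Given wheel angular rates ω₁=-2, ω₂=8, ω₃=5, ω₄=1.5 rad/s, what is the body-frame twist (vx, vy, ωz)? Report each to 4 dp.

k = lx + ly = 0.12 + 0.08 = 0.2000
ω₁+ω₂+ω₃+ω₄ = 12.5000  →  vx = (0.1/4)·12.5000 = 0.3125
−ω₁+ω₂+ω₃−ω₄ = 13.5000  →  vy = (0.1/4)·13.5000 = 0.3375
−ω₁+ω₂−ω₃+ω₄ = 6.5000  →  ωz = (0.1/0.8000)·6.5000 = 0.8125

(0.3125, 0.3375, 0.8125)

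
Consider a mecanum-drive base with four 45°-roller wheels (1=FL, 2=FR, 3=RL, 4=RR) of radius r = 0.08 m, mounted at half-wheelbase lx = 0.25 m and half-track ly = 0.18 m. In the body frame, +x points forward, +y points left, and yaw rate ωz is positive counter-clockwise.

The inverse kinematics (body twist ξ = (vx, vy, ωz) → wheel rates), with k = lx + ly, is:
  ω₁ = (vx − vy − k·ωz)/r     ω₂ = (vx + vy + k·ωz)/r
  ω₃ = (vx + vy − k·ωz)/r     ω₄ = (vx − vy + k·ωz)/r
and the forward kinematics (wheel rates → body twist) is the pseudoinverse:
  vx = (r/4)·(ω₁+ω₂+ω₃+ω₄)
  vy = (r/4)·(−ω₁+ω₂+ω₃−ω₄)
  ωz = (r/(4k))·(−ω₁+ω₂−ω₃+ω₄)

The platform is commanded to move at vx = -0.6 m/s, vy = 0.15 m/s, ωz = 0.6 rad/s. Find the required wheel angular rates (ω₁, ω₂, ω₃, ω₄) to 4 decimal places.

k = lx + ly = 0.25 + 0.18 = 0.4300;  k·ωz = 0.4300·0.6 = 0.2580
ω₁ (FL) = (vx − vy − k·ωz)/r = -1.0080/0.08 = -12.6000
ω₂ (FR) = (vx + vy + k·ωz)/r = -0.1920/0.08 = -2.4000
ω₃ (RL) = (vx + vy − k·ωz)/r = -0.7080/0.08 = -8.8500
ω₄ (RR) = (vx − vy + k·ωz)/r = -0.4920/0.08 = -6.1500

(-12.6000, -2.4000, -8.8500, -6.1500)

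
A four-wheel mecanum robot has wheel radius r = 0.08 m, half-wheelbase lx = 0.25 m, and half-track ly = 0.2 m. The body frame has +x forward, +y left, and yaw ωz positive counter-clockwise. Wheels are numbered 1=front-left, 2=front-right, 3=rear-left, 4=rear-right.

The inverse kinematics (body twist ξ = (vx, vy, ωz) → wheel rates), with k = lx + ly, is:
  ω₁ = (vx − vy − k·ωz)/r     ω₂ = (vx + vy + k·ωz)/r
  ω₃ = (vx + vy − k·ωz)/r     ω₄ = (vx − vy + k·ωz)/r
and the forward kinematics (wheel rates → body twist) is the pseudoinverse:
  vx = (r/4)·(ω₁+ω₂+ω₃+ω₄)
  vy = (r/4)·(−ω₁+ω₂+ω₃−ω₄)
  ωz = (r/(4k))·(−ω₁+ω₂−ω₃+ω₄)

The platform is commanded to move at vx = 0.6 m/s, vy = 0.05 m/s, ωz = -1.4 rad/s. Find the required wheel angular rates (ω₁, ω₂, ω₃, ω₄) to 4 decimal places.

(14.7500, 0.2500, 16.0000, -1.0000)

k = lx + ly = 0.25 + 0.2 = 0.4500;  k·ωz = 0.4500·-1.4 = -0.6300
ω₁ (FL) = (vx − vy − k·ωz)/r = 1.1800/0.08 = 14.7500
ω₂ (FR) = (vx + vy + k·ωz)/r = 0.0200/0.08 = 0.2500
ω₃ (RL) = (vx + vy − k·ωz)/r = 1.2800/0.08 = 16.0000
ω₄ (RR) = (vx − vy + k·ωz)/r = -0.0800/0.08 = -1.0000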